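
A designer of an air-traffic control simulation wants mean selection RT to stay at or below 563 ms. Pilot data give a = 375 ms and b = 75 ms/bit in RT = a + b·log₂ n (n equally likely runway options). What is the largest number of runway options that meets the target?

5

75·log₂ n ≤ 563 − 375 = 188, giving log₂ n ≤ 2.5067 and n ≤ 5.683. The largest whole number is 5.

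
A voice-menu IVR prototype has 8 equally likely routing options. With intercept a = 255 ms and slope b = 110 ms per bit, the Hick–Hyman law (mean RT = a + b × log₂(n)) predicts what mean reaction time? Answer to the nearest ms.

585 ms

log₂(8) = 3 bits, so RT = 255 + 110 × 3 ≈ 585.000 ms.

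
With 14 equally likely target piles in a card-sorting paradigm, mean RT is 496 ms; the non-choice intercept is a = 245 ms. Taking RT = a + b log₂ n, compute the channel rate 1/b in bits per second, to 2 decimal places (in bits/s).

15.17 bits/s

b = (496 − 245)/log₂ 14 = 251/3.8074 = 65.925 ms per bit = 0.06593 s/bit; the reciprocal is 15.169 bits/s.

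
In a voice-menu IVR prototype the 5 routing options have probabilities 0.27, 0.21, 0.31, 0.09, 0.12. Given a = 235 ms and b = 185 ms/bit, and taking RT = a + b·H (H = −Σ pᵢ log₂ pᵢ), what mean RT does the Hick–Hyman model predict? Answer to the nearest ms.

639 ms

H = 0.27·log₂(1/0.27) + 0.21·log₂(1/0.21) + 0.31·log₂(1/0.31) + 0.09·log₂(1/0.09) + 0.12·log₂(1/0.12) = 2.1864 bits.
RT = 235 + 185 × 2.1864 = 639.48 ms.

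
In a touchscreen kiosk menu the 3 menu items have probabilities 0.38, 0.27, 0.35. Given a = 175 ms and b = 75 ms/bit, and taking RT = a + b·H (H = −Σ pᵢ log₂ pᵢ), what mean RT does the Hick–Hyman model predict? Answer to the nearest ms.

293 ms

H = 0.38·log₂(1/0.38) + 0.27·log₂(1/0.27) + 0.35·log₂(1/0.35) = 1.5706 bits.
RT = 175 + 75 × 1.5706 = 292.79 ms.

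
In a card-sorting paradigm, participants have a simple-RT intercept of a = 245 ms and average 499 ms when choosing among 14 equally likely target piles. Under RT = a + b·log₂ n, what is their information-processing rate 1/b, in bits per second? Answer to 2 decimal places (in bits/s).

14.99 bits/s

Choice component = 499 − 245 = 254 ms over log₂(14) = 3.8074 bits.
b = 254 / 3.8074 = 66.713 ms/bit, so 1/b = 14.990 bits/s.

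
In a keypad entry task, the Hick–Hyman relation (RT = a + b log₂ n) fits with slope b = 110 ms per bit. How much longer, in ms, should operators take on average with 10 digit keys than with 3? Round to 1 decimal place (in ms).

ΔRT = (a + b log₂ n₂) − (a + b log₂ n₁) = b·(log₂ n₂ − log₂ n₁).
log₂(10) − log₂(3) = 3.3219 − 1.5850 = 1.7370.
ΔRT = 110 × 1.7370 = 191.066 ms.

191.1 ms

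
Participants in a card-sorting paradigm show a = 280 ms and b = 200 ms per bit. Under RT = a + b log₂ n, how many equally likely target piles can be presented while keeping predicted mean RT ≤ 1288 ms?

Information budget: (1288 − 280)/200 = 5.0400 bits, so n ≤ 2^5.0400 = 32.900 → at most 32.

32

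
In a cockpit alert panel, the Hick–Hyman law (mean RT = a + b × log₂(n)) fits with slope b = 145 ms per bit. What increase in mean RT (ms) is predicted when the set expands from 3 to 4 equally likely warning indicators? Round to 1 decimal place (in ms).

The intercept a cancels: ΔRT = b·(log₂ n₂ − log₂ n₁) = b·log₂(n₂/n₁).
log₂(4) − log₂(3) = 2 − 1.5850 = 0.4150.
ΔRT = 145 × 0.4150 = 60.180 ms.

60.2 ms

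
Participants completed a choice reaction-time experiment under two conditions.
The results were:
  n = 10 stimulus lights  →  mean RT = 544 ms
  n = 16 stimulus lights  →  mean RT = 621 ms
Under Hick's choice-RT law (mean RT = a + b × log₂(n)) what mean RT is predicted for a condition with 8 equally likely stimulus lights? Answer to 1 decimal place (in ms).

507.4 ms

Fit slope and intercept:
  b = (621 − 544) / (log₂ 16 − log₂ 10) = 77 / (4 − 3.3219) = 113.557 ms/bit
  a = 544 − 113.557 × 3.3219 = 166.771 ms
Then RT(8) = 166.771 + 113.557 × log₂ 8 = 166.771 + 113.557 × 3 ≈ 507.443 ms.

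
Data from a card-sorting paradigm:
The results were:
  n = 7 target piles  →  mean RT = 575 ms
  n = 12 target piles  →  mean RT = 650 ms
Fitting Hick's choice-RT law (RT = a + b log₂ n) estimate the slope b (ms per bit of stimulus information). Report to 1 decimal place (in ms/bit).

96.4 ms/bit

b = (RT₂ − RT₁)/(log₂ n₂ − log₂ n₁) = (650 − 575)/(3.5850 − 2.8074) = 96.450 ms/bit.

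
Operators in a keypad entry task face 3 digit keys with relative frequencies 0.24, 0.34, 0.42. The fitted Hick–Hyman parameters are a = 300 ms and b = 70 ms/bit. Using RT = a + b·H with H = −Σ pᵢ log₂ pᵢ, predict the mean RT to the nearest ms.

Entropy contributions −pᵢ log₂ pᵢ: 0.4941, 0.5292, 0.5256; sum H = 1.5490 bits.
RT = a + bH = 300 + 70·1.5490 = 408.43 ms.

408 ms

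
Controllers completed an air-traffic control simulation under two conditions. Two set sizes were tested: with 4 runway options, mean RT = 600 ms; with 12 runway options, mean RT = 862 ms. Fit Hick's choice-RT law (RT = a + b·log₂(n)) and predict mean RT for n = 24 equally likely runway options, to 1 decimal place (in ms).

With log₂ n on the abscissa the relation is linear; from the two conditions:
  b = (862 − 600) / (log₂ 12 − log₂ 4) = 262 / (3.5850 − 2) = 165.304 ms/bit
  a = 600 − 165.304 × 2 = 269.393 ms
Then RT(24) = 269.393 + 165.304 × log₂ 24 = 269.393 + 165.304 × 4.5850 ≈ 1027.304 ms.

1027.3 ms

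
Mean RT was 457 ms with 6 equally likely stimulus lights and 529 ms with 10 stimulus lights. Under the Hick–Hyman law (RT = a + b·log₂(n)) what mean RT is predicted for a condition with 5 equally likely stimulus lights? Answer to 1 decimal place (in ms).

431.3 ms

RT is linear in log₂ n, so two points fix the line:
  b = (529 − 457) / (log₂ 10 − log₂ 6) = 72 / (3.3219 − 2.5850) = 97.698 ms/bit
  a = 457 − 97.698 × 2.5850 = 204.455 ms
Then RT(5) = 204.455 + 97.698 × log₂ 5 = 204.455 + 97.698 × 2.3219 ≈ 431.302 ms.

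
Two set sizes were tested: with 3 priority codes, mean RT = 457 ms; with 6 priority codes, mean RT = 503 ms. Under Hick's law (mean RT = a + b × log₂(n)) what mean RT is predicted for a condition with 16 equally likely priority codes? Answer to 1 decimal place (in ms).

RT is linear in log₂ n, so two points fix the line:
  b = (503 − 457) / (log₂ 6 − log₂ 3) = 46 / (2.5850 − 1.5850) = 46.000 ms/bit
  a = 457 − 46.000 × 1.5850 = 384.092 ms
Then RT(16) = 384.092 + 46.000 × log₂ 16 = 384.092 + 46.000 × 4 ≈ 568.092 ms.

568.1 ms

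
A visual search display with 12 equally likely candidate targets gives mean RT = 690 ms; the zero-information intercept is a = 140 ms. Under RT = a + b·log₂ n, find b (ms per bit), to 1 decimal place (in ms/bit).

153.4 ms/bit

log₂(12) = 3.5850 bits.
b = (RT − a)/log₂ n = (690 − 140) / 3.5850 = 153.419 ms/bit.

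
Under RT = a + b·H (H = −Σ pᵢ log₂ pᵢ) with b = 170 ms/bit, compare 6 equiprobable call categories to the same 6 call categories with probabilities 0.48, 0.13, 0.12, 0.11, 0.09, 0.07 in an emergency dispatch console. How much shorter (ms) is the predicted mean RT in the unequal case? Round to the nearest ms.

67 ms

The RT saving is b·ΔH. Equiprobable H₀ = log₂(6) = 2.5850 bits; with the given probabilities H = 2.1895 bits.
b·(H₀ − H) = 170 × (2.5850 − 2.1895) = 67.23 ms.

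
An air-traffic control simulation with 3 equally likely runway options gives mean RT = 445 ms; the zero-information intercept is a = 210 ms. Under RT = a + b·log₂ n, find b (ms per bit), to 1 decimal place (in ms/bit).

log₂(3) = 1.5850 bits.
b = (RT − a)/log₂ n = (445 − 210) / 1.5850 = 148.268 ms/bit.

148.3 ms/bit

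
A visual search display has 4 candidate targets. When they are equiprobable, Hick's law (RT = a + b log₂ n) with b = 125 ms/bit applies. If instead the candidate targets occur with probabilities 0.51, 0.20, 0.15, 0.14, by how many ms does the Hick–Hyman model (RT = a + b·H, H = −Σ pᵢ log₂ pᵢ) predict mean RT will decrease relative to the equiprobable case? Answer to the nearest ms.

The RT saving is b·ΔH. Equiprobable H₀ = log₂(4) = 2.0000 bits; with the given probabilities H = 1.7675 bits.
b·(H₀ − H) = 125 × (2.0000 − 1.7675) = 29.07 ms.

29 ms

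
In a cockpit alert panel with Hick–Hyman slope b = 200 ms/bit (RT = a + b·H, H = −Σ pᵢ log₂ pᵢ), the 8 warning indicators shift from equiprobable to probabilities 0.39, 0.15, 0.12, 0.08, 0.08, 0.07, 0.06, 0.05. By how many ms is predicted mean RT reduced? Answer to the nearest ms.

76 ms

The RT saving is b·ΔH. Equiprobable H₀ = log₂(8) = 3.0000 bits; with the given probabilities H = 2.6186 bits.
b·(H₀ − H) = 200 × (3.0000 − 2.6186) = 76.28 ms.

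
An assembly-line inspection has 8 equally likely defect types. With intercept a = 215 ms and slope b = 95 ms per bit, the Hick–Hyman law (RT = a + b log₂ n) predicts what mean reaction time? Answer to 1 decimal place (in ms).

log₂(8) = 3 bits, so RT = 215 + 95 × 3 ≈ 500.000 ms.

500.0 ms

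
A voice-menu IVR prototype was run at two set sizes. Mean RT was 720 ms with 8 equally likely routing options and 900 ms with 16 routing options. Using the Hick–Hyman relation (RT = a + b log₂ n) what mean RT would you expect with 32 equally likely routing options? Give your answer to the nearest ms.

Solve the two-equation system in a and b:
  b = (900 − 720) / (log₂ 16 − log₂ 8) = 180 / (4 − 3) = 180 ms/bit
  a = 720 − 180 × 3 = 180 ms
Then RT(32) = 180 + 180 × log₂ 32 = 180 + 180 × 5 ≈ 1080.000 ms.

1080 ms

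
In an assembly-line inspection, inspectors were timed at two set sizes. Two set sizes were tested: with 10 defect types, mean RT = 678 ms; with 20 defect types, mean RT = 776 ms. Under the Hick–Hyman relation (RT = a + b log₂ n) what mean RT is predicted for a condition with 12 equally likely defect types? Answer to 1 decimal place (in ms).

703.8 ms

Fit slope and intercept:
  b = (776 − 678) / (log₂ 20 − log₂ 10) = 98 / (4.3219 − 3.3219) = 98.000 ms/bit
  a = 678 − 98.000 × 3.3219 = 352.451 ms
Then RT(12) = 352.451 + 98.000 × log₂ 12 = 352.451 + 98.000 × 3.5850 ≈ 703.777 ms.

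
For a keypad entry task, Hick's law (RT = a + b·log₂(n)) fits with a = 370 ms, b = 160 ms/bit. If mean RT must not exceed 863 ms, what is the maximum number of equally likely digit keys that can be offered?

8

Information budget: (863 − 370)/160 = 3.0812 bits, so n ≤ 2^3.0812 = 8.463 → at most 8.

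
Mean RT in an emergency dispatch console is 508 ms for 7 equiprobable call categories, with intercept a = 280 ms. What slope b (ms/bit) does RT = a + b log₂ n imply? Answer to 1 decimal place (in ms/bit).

81.2 ms/bit

b = (508 − 280) / log₂(7) = 228 / 2.8074 = 81.215 ms/bit.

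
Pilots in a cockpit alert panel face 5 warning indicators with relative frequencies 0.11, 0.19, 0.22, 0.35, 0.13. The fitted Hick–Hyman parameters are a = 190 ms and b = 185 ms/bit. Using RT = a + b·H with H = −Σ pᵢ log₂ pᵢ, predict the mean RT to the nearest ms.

Entropy contributions −pᵢ log₂ pᵢ: 0.3503, 0.4552, 0.4806, 0.5301, 0.3826; sum H = 2.1988 bits.
RT = a + bH = 190 + 185·2.1988 = 596.78 ms.

597 ms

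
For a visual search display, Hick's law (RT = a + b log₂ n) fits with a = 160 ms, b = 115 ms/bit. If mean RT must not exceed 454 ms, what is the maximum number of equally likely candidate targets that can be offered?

Information budget: (454 − 160)/115 = 2.5565 bits, so n ≤ 2^2.5565 = 5.883 → at most 5.

5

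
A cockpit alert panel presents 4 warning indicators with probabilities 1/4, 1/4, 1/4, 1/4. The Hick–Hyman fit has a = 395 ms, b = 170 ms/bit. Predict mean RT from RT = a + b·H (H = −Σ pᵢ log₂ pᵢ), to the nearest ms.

Each term −pᵢ log₂ pᵢ: 0.25·2 + 0.25·2 + 0.25·2 + 0.25·2; summed, H = 2.000 bits.
Mean RT = a + bH = 395 + 170·2.000 = 735.00 ms.

735 ms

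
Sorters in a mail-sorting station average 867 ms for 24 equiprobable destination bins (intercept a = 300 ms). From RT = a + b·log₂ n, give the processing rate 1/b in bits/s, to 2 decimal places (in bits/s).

8.09 bits/s

b = (867 − 300)/log₂ 24 = 567/4.5850 = 123.665 ms per bit = 0.12367 s/bit; the reciprocal is 8.086 bits/s.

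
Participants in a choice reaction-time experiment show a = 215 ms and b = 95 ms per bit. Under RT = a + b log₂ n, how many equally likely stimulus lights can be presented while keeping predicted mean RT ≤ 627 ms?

95·log₂ n ≤ 627 − 215 = 412, giving log₂ n ≤ 4.3368 and n ≤ 20.208. The largest whole number is 20.

20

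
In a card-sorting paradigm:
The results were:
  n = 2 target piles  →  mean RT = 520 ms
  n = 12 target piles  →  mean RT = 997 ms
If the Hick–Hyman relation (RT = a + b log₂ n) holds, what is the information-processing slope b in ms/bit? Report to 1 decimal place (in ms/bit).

The slope on a log₂ axis is (997 − 520) / (3.5850 − 1) = 184.529 ms/bit.

184.5 ms/bit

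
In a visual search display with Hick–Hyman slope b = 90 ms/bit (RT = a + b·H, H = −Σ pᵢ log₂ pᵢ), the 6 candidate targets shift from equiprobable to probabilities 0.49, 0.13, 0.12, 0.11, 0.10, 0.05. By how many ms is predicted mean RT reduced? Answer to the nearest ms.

39 ms

The RT saving is b·ΔH. Equiprobable H₀ = log₂(6) = 2.5850 bits; with the given probabilities H = 2.1526 bits.
b·(H₀ − H) = 90 × (2.5850 − 2.1526) = 38.92 ms.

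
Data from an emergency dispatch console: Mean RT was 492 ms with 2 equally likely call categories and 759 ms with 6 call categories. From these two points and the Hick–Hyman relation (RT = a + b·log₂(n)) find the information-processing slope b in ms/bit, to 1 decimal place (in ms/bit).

168.5 ms/bit

The slope on a log₂ axis is (759 − 492) / (2.5850 − 1) = 168.458 ms/bit.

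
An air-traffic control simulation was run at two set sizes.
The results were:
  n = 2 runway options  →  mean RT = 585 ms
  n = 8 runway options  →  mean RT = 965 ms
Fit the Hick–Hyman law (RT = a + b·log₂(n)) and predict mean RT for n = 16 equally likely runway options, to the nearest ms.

1155 ms

RT is linear in log₂ n, so two points fix the line:
  b = (965 − 585) / (log₂ 8 − log₂ 2) = 380 / (3 − 1) = 190 ms/bit
  a = 585 − 190 × 1 = 395 ms
Then RT(16) = 395 + 190 × log₂ 16 = 395 + 190 × 4 ≈ 1155.000 ms.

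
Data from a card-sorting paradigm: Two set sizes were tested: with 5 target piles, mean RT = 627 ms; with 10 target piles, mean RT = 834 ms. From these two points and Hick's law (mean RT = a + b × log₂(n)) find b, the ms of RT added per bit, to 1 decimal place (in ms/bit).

207.0 ms/bit

Slope: b = (834 − 627) / (log₂ 10 − log₂ 5) = 207/1.0000 = 207.000 ms/bit.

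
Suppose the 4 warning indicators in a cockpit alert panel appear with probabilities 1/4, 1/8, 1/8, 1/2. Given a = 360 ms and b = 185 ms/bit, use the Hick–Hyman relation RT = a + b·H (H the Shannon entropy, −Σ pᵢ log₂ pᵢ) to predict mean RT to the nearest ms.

Each term −pᵢ log₂ pᵢ: 0.25·2 + 0.125·3 + 0.125·3 + 0.5·1; summed, H = 1.750 bits.
Mean RT = a + bH = 360 + 185·1.750 = 683.75 ms.

684 ms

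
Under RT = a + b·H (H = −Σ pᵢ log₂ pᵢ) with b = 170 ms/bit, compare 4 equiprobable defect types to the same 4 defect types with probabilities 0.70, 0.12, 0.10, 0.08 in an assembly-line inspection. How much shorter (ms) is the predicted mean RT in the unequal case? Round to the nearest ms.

Equiprobable entropy H₀ = log₂ 4 = 2.0000 bits.
Skewed entropy H = −Σ pᵢ log₂ pᵢ = 1.3510 bits.
ΔRT = b·(H₀ − H) = 170 × 0.6490 = 110.34 ms.

110 ms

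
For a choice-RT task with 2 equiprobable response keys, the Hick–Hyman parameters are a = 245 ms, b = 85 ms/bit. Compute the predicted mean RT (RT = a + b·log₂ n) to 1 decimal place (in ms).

330.0 ms

log₂(2) = 1 bits, so RT = 245 + 85 × 1 ≈ 330.000 ms.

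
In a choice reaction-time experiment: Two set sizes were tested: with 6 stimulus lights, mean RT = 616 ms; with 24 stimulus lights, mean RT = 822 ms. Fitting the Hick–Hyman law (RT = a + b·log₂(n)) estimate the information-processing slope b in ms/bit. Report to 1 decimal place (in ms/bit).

103.0 ms/bit

The slope on a log₂ axis is (822 − 616) / (4.5850 − 2.5850) = 103.000 ms/bit.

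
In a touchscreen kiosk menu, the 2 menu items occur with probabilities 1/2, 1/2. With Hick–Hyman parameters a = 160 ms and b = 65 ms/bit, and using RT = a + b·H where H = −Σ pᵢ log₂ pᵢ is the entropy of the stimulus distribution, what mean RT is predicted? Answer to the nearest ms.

H = −Σ pᵢ log₂ pᵢ = 0.5·1 + 0.5·1 = 1.000 bits.
RT = 160 + 65 × 1.000 = 225.00 ms.

225 ms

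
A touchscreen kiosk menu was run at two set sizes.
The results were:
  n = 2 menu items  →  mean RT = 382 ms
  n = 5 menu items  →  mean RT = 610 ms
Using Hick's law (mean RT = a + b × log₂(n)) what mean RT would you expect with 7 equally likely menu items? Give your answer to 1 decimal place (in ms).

693.7 ms

RT is linear in log₂ n, so two points fix the line:
  b = (610 − 382) / (log₂ 5 − log₂ 2) = 228 / (2.3219 − 1) = 172.475 ms/bit
  a = 382 − 172.475 × 1 = 209.525 ms
Then RT(7) = 209.525 + 172.475 × log₂ 7 = 209.525 + 172.475 × 2.8074 ≈ 693.724 ms.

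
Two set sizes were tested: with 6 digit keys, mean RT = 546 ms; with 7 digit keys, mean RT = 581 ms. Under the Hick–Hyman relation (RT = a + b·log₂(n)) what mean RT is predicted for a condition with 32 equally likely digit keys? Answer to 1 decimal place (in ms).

With log₂ n on the abscissa the relation is linear; from the two conditions:
  b = (581 − 546) / (log₂ 7 − log₂ 6) = 35 / (2.8074 − 2.5850) = 157.379 ms/bit
  a = 546 − 157.379 × 2.5850 = 139.180 ms
Then RT(32) = 139.180 + 157.379 × log₂ 32 = 139.180 + 157.379 × 5 ≈ 926.077 ms.

926.1 ms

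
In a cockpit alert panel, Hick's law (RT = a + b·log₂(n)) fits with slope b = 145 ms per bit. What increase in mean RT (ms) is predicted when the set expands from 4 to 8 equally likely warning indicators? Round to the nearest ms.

ΔRT = (a + b log₂ n₂) − (a + b log₂ n₁) = b·(log₂ n₂ − log₂ n₁).
log₂(8) − log₂(4) = log₂(8/4) = log₂(2) = 1.
ΔRT = 145 × 1.0000 = 145.000 ms.

145 ms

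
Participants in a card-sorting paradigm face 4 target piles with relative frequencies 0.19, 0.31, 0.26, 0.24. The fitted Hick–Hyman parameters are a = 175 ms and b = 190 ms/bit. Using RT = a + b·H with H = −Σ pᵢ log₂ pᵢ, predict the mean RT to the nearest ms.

551 ms

H = 0.19·log₂(1/0.19) + 0.31·log₂(1/0.31) + 0.26·log₂(1/0.26) + 0.24·log₂(1/0.24) = 1.9784 bits.
RT = 175 + 190 × 1.9784 = 550.90 ms.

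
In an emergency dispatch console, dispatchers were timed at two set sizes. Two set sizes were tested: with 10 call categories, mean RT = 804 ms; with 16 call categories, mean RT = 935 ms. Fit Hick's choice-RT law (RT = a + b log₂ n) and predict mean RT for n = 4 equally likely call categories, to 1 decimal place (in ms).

548.6 ms

With log₂ n on the abscissa the relation is linear; from the two conditions:
  b = (935 − 804) / (log₂ 16 − log₂ 10) = 131 / (4 − 3.3219) = 193.195 ms/bit
  a = 804 − 193.195 × 3.3219 = 162.221 ms
Then RT(4) = 162.221 + 193.195 × log₂ 4 = 162.221 + 193.195 × 2 ≈ 548.610 ms.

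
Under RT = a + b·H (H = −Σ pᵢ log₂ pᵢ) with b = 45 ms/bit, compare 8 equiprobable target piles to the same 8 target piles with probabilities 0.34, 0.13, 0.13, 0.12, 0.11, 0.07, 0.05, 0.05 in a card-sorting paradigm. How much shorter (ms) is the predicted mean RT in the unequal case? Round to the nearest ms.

Equiprobable entropy H₀ = log₂ 8 = 3.0000 bits.
Skewed entropy H = −Σ pᵢ log₂ pᵢ = 2.7126 bits.
ΔRT = b·(H₀ − H) = 45 × 0.2874 = 12.93 ms.

13 ms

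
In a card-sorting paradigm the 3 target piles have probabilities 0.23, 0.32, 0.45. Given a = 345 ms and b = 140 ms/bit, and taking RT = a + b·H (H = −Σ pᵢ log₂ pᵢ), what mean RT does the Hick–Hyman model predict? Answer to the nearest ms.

Entropy contributions −pᵢ log₂ pᵢ: 0.4877, 0.5260, 0.5184; sum H = 1.5321 bits.
RT = a + bH = 345 + 140·1.5321 = 559.49 ms.

559 ms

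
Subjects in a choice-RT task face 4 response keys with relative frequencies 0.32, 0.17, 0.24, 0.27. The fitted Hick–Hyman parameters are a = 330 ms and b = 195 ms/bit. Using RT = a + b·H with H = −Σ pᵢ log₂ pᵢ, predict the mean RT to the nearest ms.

713 ms

H = 0.32·log₂(1/0.32) + 0.17·log₂(1/0.17) + 0.24·log₂(1/0.24) + 0.27·log₂(1/0.27) = 1.9648 bits.
RT = 330 + 195 × 1.9648 = 713.13 ms.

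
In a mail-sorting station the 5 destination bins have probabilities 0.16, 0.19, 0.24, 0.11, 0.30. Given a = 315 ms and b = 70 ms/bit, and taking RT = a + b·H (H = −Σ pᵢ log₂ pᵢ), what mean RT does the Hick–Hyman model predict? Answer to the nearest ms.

472 ms

Entropy contributions −pᵢ log₂ pᵢ: 0.4230, 0.4552, 0.4941, 0.3503, 0.5211; sum H = 2.2438 bits.
RT = a + bH = 315 + 70·2.2438 = 472.06 ms.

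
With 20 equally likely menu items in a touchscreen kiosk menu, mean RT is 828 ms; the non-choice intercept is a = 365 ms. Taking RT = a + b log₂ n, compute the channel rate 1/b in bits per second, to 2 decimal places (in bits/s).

Choice component = 828 − 365 = 463 ms over log₂(20) = 4.3219 bits.
b = 463 / 4.3219 = 107.128 ms/bit, so 1/b = 9.335 bits/s.

9.33 bits/s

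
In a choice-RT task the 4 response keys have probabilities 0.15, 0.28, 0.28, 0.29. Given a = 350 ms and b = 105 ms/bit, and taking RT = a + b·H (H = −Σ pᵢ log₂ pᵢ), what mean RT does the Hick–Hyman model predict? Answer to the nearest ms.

555 ms

H = 0.15·log₂(1/0.15) + 0.28·log₂(1/0.28) + 0.28·log₂(1/0.28) + 0.29·log₂(1/0.29) = 1.9569 bits.
RT = 350 + 105 × 1.9569 = 555.47 ms.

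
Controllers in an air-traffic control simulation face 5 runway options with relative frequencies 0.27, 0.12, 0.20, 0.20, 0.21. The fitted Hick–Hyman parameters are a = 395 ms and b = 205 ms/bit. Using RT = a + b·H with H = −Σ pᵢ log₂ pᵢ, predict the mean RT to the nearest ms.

H = 0.27·log₂(1/0.27) + 0.12·log₂(1/0.12) + 0.20·log₂(1/0.20) + 0.20·log₂(1/0.20) + 0.21·log₂(1/0.21) = 2.2787 bits.
RT = 395 + 205 × 2.2787 = 862.13 ms.

862 ms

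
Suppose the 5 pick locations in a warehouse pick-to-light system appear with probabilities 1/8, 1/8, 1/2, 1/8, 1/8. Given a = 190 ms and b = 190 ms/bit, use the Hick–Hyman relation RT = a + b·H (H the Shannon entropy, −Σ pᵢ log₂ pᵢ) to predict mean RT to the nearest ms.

570 ms

H = −Σ pᵢ log₂ pᵢ = 0.125·3 + 0.125·3 + 0.5·1 + 0.125·3 + 0.125·3 = 2.000 bits.
RT = 190 + 190 × 2.000 = 570.00 ms.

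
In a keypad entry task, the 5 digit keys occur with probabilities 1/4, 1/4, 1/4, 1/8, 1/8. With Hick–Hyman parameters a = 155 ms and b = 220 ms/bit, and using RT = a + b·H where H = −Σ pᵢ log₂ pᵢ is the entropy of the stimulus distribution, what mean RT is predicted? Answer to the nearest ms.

H = −Σ pᵢ log₂ pᵢ = 0.25·2 + 0.25·2 + 0.25·2 + 0.125·3 + 0.125·3 = 2.250 bits.
RT = 155 + 220 × 2.250 = 650.00 ms.

650 ms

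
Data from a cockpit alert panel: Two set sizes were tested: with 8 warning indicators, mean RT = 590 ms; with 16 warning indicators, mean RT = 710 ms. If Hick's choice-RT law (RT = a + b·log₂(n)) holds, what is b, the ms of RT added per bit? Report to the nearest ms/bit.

The slope on a log₂ axis is (710 − 590) / (4 − 3) = 120 ms/bit.

120 ms/bit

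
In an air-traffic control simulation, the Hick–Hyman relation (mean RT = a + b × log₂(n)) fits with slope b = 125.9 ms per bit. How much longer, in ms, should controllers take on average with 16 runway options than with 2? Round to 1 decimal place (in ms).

377.7 ms

Only the slope matters, since a is common to both: ΔRT = b·log₂(n₂/n₁).
log₂(16) − log₂(2) = log₂(16/2) = log₂(8) = 3.
ΔRT = 125.9 × 3.0000 = 377.700 ms.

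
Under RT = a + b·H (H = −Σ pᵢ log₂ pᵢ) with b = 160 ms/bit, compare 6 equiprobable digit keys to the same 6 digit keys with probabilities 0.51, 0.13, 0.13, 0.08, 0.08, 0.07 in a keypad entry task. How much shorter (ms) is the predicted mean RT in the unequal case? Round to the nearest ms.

76 ms

Equiprobable entropy H₀ = log₂ 6 = 2.5850 bits.
Skewed entropy H = −Σ pᵢ log₂ pᵢ = 2.1123 bits.
ΔRT = b·(H₀ − H) = 160 × 0.4727 = 75.63 ms.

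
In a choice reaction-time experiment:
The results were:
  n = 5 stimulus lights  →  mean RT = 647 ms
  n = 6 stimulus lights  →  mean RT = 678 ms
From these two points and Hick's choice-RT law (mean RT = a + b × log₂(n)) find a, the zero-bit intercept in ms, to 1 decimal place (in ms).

373.3 ms

b = (RT₂ − RT₁)/(log₂ n₂ − log₂ n₁) = (678 − 647)/(2.5850 − 2.3219) = 117.855 ms/bit.
a = RT₁ − b·log₂ n₁ = 647 − 117.855 × 2.3219 = 373.348 ms.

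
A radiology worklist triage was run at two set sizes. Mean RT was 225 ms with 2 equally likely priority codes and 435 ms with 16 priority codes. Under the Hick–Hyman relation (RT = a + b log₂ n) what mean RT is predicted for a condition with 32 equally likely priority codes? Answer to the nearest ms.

505 ms

RT is linear in log₂ n, so two points fix the line:
  b = (435 − 225) / (log₂ 16 − log₂ 2) = 210 / (4 − 1) = 70 ms/bit
  a = 225 − 70 × 1 = 155 ms
Then RT(32) = 155 + 70 × log₂ 32 = 155 + 70 × 5 ≈ 505.000 ms.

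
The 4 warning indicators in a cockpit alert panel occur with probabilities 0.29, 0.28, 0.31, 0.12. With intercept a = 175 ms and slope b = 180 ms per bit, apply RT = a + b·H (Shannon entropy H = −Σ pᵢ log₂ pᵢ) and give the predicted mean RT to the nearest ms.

H = 0.29·log₂(1/0.29) + 0.28·log₂(1/0.28) + 0.31·log₂(1/0.31) + 0.12·log₂(1/0.12) = 1.9230 bits.
RT = 175 + 180 × 1.9230 = 521.14 ms.

521 ms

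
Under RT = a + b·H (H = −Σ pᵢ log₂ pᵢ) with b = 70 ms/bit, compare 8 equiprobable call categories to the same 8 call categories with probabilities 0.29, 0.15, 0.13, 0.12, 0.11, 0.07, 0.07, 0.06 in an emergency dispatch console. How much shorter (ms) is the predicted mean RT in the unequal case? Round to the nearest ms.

Equiprobable entropy H₀ = log₂ 8 = 3.0000 bits.
Skewed entropy H = −Σ pᵢ log₂ pᵢ = 2.8091 bits.
ΔRT = b·(H₀ − H) = 70 × 0.1909 = 13.36 ms.

13 ms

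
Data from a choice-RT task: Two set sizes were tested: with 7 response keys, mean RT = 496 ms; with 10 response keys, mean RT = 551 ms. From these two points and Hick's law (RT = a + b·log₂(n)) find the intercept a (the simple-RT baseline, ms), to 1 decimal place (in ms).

b = (RT₂ − RT₁)/(log₂ n₂ − log₂ n₁) = (551 − 496)/(3.3219 − 2.8074) = 106.885 ms/bit.
Intercept: a = 496 − 106.885·log₂(7) = 195.937 ms.

195.9 ms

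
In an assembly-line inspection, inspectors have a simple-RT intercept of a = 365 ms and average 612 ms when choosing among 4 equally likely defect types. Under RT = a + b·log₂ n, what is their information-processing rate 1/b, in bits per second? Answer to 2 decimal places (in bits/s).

8.10 bits/s

b = (612 − 365)/log₂ 4 = 247/2 = 123.500 ms per bit = 0.12350 s/bit; the reciprocal is 8.097 bits/s.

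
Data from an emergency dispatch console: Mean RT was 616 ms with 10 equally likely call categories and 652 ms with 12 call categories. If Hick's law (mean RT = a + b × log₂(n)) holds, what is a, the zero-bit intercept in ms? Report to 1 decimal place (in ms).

The slope on a log₂ axis is (652 − 616) / (3.5850 − 3.3219) = 136.864 ms/bit.
Intercept: a = 616 − 136.864·log₂(10) = 161.347 ms.

161.3 ms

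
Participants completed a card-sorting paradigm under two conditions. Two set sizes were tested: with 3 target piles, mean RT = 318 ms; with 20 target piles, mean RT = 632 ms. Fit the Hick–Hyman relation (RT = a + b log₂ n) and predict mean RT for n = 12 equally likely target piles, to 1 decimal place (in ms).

547.5 ms

Fit slope and intercept:
  b = (632 − 318) / (log₂ 20 − log₂ 3) = 314 / (4.3219 − 1.5850) = 114.726 ms/bit
  a = 318 − 114.726 × 1.5850 = 136.164 ms
Then RT(12) = 136.164 + 114.726 × log₂ 12 = 136.164 + 114.726 × 3.5850 ≈ 547.451 ms.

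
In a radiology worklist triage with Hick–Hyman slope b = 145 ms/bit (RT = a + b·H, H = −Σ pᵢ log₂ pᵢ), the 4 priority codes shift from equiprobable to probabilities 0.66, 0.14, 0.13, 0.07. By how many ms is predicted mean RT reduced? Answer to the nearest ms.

Equiprobable entropy H₀ = log₂ 4 = 2.0000 bits.
Skewed entropy H = −Σ pᵢ log₂ pᵢ = 1.4440 bits.
ΔRT = b·(H₀ − H) = 145 × 0.5560 = 80.63 ms.

81 ms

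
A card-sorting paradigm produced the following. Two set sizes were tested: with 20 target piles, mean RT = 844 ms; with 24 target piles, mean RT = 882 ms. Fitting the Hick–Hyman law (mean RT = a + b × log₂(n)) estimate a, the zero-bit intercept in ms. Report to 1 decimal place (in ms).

219.6 ms

b = (RT₂ − RT₁)/(log₂ n₂ − log₂ n₁) = (882 − 844)/(4.5850 − 4.3219) = 144.468 ms/bit.
a = RT₁ − b·log₂ n₁ = 844 − 144.468 × 4.3219 = 219.621 ms.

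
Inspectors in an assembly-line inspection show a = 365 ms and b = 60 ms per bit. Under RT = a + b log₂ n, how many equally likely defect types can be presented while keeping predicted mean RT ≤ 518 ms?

Set 365 + 60·log₂ n ≤ 518 → log₂ n ≤ (518 − 365)/60 = 2.5500.
So n ≤ 2^2.5500 = 5.856; the largest integer n is 5.

5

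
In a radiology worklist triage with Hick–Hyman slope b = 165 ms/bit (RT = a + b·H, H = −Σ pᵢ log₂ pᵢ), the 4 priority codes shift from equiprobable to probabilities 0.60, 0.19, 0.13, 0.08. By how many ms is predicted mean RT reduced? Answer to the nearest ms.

The RT saving is b·ΔH. Equiprobable H₀ = log₂(4) = 2.0000 bits; with the given probabilities H = 1.5716 bits.
b·(H₀ − H) = 165 × (2.0000 − 1.5716) = 70.69 ms.

71 ms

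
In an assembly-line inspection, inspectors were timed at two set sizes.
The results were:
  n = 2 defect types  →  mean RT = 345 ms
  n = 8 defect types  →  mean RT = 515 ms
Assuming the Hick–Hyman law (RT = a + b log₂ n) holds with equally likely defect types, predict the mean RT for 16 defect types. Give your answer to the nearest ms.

RT is linear in log₂ n, so two points fix the line:
  b = (515 − 345) / (log₂ 8 − log₂ 2) = 170 / (3 − 1) = 85 ms/bit
  a = 345 − 85 × 1 = 260 ms
Then RT(16) = 260 + 85 × log₂ 16 = 260 + 85 × 4 ≈ 600.000 ms.

600 ms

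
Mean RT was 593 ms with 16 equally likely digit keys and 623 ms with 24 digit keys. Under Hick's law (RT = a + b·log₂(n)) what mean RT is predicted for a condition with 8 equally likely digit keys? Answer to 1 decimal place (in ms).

541.7 ms

Solve the two-equation system in a and b:
  b = (623 − 593) / (log₂ 24 − log₂ 16) = 30 / (4.5850 − 4) = 51.285 ms/bit
  a = 593 − 51.285 × 4 = 387.859 ms
Then RT(8) = 387.859 + 51.285 × log₂ 8 = 387.859 + 51.285 × 3 ≈ 541.715 ms.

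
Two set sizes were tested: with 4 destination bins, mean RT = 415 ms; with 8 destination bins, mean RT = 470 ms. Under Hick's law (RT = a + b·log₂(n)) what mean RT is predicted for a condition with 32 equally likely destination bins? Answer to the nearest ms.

Fit slope and intercept:
  b = (470 − 415) / (log₂ 8 − log₂ 4) = 55 / (3 − 2) = 55 ms/bit
  a = 415 − 55 × 2 = 305 ms
Then RT(32) = 305 + 55 × log₂ 32 = 305 + 55 × 5 ≈ 580.000 ms.

580 ms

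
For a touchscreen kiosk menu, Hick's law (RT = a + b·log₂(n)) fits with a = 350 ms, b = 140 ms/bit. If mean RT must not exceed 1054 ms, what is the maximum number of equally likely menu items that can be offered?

140·log₂ n ≤ 1054 − 350 = 704, giving log₂ n ≤ 5.0286 and n ≤ 32.640. The largest whole number is 32.

32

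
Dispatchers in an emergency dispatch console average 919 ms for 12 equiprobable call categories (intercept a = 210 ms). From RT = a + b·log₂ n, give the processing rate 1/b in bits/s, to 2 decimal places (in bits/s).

5.06 bits/s

b = (919 − 210)/log₂ 12 = 709/3.5850 = 197.771 ms per bit = 0.19777 s/bit; the reciprocal is 5.056 bits/s.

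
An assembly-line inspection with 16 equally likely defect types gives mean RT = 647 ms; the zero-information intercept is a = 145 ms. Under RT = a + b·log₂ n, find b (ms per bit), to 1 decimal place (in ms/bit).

125.5 ms/bit

b = (647 − 145) / log₂(16) = 502 / 4 = 125.500 ms/bit.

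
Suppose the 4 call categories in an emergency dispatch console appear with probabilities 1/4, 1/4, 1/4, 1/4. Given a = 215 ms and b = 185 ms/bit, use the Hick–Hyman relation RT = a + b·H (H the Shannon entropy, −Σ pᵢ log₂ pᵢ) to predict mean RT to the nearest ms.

H = −Σ pᵢ log₂ pᵢ = 0.25·2 + 0.25·2 + 0.25·2 + 0.25·2 = 2.000 bits.
RT = 215 + 185 × 2.000 = 585.00 ms.

585 ms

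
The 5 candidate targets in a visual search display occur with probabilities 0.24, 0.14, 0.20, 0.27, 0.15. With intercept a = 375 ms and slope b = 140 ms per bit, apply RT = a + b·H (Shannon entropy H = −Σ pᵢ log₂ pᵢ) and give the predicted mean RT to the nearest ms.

Entropy contributions −pᵢ log₂ pᵢ: 0.4941, 0.3971, 0.4644, 0.5100, 0.4105; sum H = 2.2762 bits.
RT = a + bH = 375 + 140·2.2762 = 693.67 ms.

694 ms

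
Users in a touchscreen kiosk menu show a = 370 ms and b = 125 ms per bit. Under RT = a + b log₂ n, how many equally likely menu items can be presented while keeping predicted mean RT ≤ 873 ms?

16

125·log₂ n ≤ 873 − 370 = 503, giving log₂ n ≤ 4.0240 and n ≤ 16.268. The largest whole number is 16.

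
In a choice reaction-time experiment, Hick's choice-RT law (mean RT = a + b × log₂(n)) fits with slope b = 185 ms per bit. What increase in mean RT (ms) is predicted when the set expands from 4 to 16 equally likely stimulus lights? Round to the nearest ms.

370 ms

The intercept a cancels: ΔRT = b·(log₂ n₂ − log₂ n₁) = b·log₂(n₂/n₁).
log₂(16) − log₂(4) = log₂(16/4) = log₂(4) = 2.
ΔRT = 185 × 2.0000 = 370.000 ms.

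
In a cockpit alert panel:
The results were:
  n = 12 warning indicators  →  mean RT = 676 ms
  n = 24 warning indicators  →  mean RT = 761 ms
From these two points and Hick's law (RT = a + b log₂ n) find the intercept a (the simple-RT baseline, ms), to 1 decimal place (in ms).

Slope: b = (761 − 676) / (log₂ 24 − log₂ 12) = 85/1.0000 = 85.000 ms/bit.
a = RT₁ − b·log₂ n₁ = 676 − 85.000 × 3.5850 = 371.278 ms.

371.3 ms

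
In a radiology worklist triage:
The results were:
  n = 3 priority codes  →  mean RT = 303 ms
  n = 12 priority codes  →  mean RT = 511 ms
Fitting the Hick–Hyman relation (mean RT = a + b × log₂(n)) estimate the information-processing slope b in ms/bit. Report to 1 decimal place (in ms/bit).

The slope on a log₂ axis is (511 − 303) / (3.5850 − 1.5850) = 104.000 ms/bit.

104.0 ms/bit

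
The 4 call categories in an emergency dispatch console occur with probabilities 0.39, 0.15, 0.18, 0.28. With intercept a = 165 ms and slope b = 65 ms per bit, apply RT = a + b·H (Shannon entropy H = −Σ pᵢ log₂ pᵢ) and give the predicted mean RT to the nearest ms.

H = 0.39·log₂(1/0.39) + 0.15·log₂(1/0.15) + 0.18·log₂(1/0.18) + 0.28·log₂(1/0.28) = 1.8999 bits.
RT = 165 + 65 × 1.8999 = 288.49 ms.

288 ms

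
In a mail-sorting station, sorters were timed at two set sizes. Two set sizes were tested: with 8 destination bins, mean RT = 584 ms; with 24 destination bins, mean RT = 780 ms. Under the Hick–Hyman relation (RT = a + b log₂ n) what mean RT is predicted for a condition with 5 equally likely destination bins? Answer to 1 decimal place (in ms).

With log₂ n on the abscissa the relation is linear; from the two conditions:
  b = (780 − 584) / (log₂ 24 − log₂ 8) = 196 / (4.5850 − 3) = 123.662 ms/bit
  a = 584 − 123.662 × 3 = 213.013 ms
Then RT(5) = 213.013 + 123.662 × log₂ 5 = 213.013 + 123.662 × 2.3219 ≈ 500.148 ms.

500.1 ms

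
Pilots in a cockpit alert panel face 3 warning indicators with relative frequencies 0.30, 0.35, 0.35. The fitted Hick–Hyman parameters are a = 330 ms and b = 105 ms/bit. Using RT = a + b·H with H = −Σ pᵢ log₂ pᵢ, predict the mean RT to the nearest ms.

496 ms

H = 0.30·log₂(1/0.30) + 0.35·log₂(1/0.35) + 0.35·log₂(1/0.35) = 1.5813 bits.
RT = 330 + 105 × 1.5813 = 496.04 ms.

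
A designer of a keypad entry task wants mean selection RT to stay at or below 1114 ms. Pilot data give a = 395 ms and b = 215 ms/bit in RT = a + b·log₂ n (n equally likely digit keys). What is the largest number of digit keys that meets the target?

Set 395 + 215·log₂ n ≤ 1114 → log₂ n ≤ (1114 − 395)/215 = 3.3442.
So n ≤ 2^3.3442 = 10.155; the largest integer n is 10.

10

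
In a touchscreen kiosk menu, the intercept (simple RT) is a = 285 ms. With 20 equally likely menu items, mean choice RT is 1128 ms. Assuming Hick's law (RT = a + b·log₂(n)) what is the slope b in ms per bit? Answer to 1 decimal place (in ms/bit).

20 alternatives carry log₂ 20 = 4.3219 bits; the choice cost is 1128 − 285 = 843 ms, so b = 843/4.3219 = 195.052 ms/bit.

195.1 ms/bit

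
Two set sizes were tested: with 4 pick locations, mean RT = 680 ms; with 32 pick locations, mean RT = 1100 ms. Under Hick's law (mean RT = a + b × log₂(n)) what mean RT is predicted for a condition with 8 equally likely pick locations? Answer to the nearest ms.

Solve the two-equation system in a and b:
  b = (1100 − 680) / (log₂ 32 − log₂ 4) = 420 / (5 − 2) = 140 ms/bit
  a = 680 − 140 × 2 = 400 ms
Then RT(8) = 400 + 140 × log₂ 8 = 400 + 140 × 3 ≈ 820.000 ms.

820 ms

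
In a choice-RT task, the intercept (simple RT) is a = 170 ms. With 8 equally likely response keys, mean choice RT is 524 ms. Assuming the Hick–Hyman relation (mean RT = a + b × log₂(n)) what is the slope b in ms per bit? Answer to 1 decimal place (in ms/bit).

118.0 ms/bit

log₂(8) = 3 bits.
b = (RT − a)/log₂ n = (524 − 170) / 3 = 118.000 ms/bit.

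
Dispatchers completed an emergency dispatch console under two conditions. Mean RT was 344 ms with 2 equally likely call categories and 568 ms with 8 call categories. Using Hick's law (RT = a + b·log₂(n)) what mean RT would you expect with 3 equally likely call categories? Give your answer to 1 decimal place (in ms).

409.5 ms

Fit slope and intercept:
  b = (568 − 344) / (log₂ 8 − log₂ 2) = 224 / (3 − 1) = 112.000 ms/bit
  a = 344 − 112.000 × 1 = 232.000 ms
Then RT(3) = 232.000 + 112.000 × log₂ 3 = 232.000 + 112.000 × 1.5850 ≈ 409.516 ms.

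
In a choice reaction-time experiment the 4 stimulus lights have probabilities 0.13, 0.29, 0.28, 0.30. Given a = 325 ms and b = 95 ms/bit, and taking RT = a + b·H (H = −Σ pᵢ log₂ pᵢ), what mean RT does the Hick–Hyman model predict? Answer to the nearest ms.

H = 0.13·log₂(1/0.13) + 0.29·log₂(1/0.29) + 0.28·log₂(1/0.28) + 0.30·log₂(1/0.30) = 1.9359 bits.
RT = 325 + 95 × 1.9359 = 508.91 ms.

509 ms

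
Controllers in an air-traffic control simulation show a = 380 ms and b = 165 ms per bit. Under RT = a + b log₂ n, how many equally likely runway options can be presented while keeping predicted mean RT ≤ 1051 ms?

Set 380 + 165·log₂ n ≤ 1051 → log₂ n ≤ (1051 − 380)/165 = 4.0667.
So n ≤ 2^4.0667 = 16.757; the largest integer n is 16.

16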